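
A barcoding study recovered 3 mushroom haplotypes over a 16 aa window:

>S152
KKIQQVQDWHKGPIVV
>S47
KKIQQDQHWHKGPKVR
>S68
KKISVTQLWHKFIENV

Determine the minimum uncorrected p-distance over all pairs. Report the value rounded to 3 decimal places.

0.250

Pairwise Hamming distances:
  S152 vs S47: 4
  S152 vs S68: 8
  S47 vs S68: 9
The smallest is 4 mismatches, between S152 and S47; p = 4/16 = 0.250.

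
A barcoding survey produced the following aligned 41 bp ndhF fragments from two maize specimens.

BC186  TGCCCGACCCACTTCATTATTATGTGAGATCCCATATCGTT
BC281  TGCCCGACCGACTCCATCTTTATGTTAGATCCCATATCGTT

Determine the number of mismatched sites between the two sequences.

Differing sites — 10:C/G; 14:T/C; 18:T/C; 19:A/T; 26:G/T.
That gives 5 mismatches out of 41 aligned sites, so the Hamming distance is 5.

5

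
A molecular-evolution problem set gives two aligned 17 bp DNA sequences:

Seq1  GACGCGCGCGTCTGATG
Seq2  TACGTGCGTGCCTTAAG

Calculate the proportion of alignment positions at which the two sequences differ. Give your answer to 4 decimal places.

Mismatches occur at site 1 (G→T), site 5 (C→T), site 9 (C→T), site 11 (T→C), site 14 (G→T), site 16 (T→A).
There are 6 differences over 17 sites, so p = 6/17 = 0.3529.

0.3529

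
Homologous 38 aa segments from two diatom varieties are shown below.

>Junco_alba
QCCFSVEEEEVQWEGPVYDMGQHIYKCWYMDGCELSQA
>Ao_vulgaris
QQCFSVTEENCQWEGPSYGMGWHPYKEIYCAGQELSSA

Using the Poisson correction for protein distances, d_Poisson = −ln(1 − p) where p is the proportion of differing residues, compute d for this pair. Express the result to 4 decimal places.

Mismatches occur at site 2 (C→Q), site 7 (E→T), site 10 (E→N), site 11 (V→C), site 17 (V→S), site 19 (D→G), site 22 (Q→W), site 24 (I→P), site 27 (C→E), site 28 (W→I), site 30 (M→C), site 31 (D→A), site 33 (C→Q), site 37 (Q→S).
p = 14/38 = 0.368421.
d = −ln(1 − 0.368421) = −ln(0.631579) = 0.4595.

0.4595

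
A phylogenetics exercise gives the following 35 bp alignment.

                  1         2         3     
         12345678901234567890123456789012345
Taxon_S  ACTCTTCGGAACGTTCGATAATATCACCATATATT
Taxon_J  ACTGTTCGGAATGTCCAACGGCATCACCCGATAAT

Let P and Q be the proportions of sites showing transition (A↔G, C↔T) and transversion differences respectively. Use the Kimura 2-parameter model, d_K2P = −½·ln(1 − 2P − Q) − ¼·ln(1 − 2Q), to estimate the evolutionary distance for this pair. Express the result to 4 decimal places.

0.4259

Differing sites — 4:C/G (Tv); 12:C/T (Ti); 15:T/C (Ti); 17:G/A (Ti); 19:T/C (Ti); 20:A/G (Ti); 21:A/G (Ti); 22:T/C (Ti); 29:A/C (Tv); 30:T/G (Tv); 34:T/A (Tv).
Of the 11 differences, 7 transitions and 4 transversions over 35 sites: P = 7/35 = 0.200000, Q = 4/35 = 0.114286.
d = −0.5·ln(0.485714) − 0.25·ln(0.771428) = −0.5·(-0.722135) − 0.25·(-0.259512) = 0.4259.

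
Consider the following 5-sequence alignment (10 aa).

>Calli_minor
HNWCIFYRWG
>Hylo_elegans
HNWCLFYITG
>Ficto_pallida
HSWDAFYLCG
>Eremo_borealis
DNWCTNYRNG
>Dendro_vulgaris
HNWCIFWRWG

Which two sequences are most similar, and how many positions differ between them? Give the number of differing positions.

1

Pairwise Hamming distances:
  Calli_minor vs Hylo_elegans: 3
  Calli_minor vs Ficto_pallida: 5
  Calli_minor vs Eremo_borealis: 4
  Calli_minor vs Dendro_vulgaris: 1
  Hylo_elegans vs Ficto_pallida: 5
  Hylo_elegans vs Eremo_borealis: 5
  Hylo_elegans vs Dendro_vulgaris: 4
  Ficto_pallida vs Eremo_borealis: 7
  Ficto_pallida vs Dendro_vulgaris: 6
  Eremo_borealis vs Dendro_vulgaris: 5
The smallest is 1, between Calli_minor and Dendro_vulgaris.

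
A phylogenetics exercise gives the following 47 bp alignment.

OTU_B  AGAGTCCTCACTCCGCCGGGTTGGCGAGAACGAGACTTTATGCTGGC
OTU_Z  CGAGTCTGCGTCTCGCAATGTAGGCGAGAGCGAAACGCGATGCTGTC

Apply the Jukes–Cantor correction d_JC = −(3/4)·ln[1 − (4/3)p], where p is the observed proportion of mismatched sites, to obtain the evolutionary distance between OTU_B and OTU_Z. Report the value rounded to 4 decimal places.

The sequences differ at positions 1 (A/C), 7 (C/T), 8 (T/G), 10 (A/G), 11 (C/T), 12 (T/C), 13 (C/T), 17 (C/A), 18 (G/A), 19 (G/T), 22 (T/A), 30 (A/G), 34 (G/A), 37 (T/G), 38 (T/C), 39 (T/G), 46 (G/T).
p = 17/47 = 0.361702.
d = −0.75 · ln(1 − (4/3)·0.361702) = −0.75 · ln(0.517731) = −0.75 · (-0.658299) = 0.4937.

0.4937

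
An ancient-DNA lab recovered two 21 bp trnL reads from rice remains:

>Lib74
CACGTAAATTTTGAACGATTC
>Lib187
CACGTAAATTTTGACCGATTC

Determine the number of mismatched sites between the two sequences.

1

The sequences differ at position 15 (A/C).
That gives 1 mismatch out of 21 aligned sites, so the Hamming distance is 1.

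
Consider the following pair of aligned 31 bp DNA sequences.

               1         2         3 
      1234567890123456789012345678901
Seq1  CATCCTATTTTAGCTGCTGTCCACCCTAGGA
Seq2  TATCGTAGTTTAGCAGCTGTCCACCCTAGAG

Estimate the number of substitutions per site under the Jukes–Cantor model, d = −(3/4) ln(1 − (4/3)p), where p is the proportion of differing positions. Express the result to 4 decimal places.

0.2239

The sequences differ at positions 1 (C/T), 5 (C/G), 8 (T/G), 15 (T/A), 30 (G/A), 31 (A/G).
p = 6/31 = 0.193548.
d = −0.75 · ln(1 − (4/3)·0.193548) = −0.75 · ln(0.741936) = −0.75 · (-0.298492) = 0.2239.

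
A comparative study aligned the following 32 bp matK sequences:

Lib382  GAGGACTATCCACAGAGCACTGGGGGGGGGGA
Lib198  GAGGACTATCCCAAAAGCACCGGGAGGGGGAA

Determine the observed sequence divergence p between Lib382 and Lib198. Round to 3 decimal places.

0.188

Differing sites — 12:A/C; 13:C/A; 15:G/A; 21:T/C; 25:G/A; 31:G/A.
There are 6 differences over 32 sites, so p = 6/32 = 0.188.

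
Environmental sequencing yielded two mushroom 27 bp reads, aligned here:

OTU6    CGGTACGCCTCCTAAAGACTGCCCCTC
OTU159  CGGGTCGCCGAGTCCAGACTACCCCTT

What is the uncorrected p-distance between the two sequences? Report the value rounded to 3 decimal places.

The sequences differ at positions 4 (T/G), 5 (A/T), 10 (T/G), 11 (C/A), 12 (C/G), 14 (A/C), 15 (A/C), 21 (G/A), 27 (C/T).
There are 9 differences over 27 sites, so p = 9/27 = 0.333.

0.333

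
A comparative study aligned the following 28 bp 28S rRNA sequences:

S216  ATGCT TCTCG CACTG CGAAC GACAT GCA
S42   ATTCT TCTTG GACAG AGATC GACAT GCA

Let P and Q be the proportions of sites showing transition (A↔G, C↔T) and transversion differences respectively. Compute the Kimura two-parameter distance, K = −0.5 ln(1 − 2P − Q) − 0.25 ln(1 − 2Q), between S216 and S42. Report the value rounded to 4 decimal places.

0.2543

Mismatches occur at site 3 (G/T, transversion), site 9 (C/T, transition), site 11 (C/G, transversion), site 14 (T/A, transversion), site 16 (C/A, transversion), site 19 (A/T, transversion).
Of the 6 differences, 1 transition and 5 transversions over 28 sites: P = 1/28 = 0.035714, Q = 5/28 = 0.178571.
d = −0.5·ln(0.750001) − 0.25·ln(0.642858) = −0.5·(-0.287681) − 0.25·(-0.441831) = 0.2543.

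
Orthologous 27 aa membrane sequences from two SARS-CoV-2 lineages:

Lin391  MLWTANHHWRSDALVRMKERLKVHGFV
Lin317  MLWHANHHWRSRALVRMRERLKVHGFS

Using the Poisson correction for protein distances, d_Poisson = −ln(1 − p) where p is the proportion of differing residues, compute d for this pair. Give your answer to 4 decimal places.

0.1603

Differing sites — 4:T/H; 12:D/R; 18:K/R; 27:V/S.
p = 4/27 = 0.148148.
d = −ln(1 − 0.148148) = −ln(0.851852) = 0.1603.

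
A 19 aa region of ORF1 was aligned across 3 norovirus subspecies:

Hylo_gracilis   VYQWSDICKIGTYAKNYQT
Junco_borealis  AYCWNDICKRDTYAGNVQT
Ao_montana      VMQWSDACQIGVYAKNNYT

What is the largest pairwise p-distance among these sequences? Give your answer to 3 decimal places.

Pairwise Hamming distances:
  Hylo_gracilis vs Junco_borealis: 7
  Hylo_gracilis vs Ao_montana: 6
  Junco_borealis vs Ao_montana: 12
The largest is 12 mismatches, between Junco_borealis and Ao_montana; p = 12/19 = 0.632.

0.632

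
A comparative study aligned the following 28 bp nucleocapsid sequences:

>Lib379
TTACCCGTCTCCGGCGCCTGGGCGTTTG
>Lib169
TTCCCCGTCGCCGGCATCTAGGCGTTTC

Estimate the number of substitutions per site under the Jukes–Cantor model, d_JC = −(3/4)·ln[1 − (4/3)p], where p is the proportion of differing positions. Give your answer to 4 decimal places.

Differing sites — 3:A/C; 10:T/G; 16:G/A; 17:C/T; 20:G/A; 28:G/C.
p = 6/28 = 0.214286.
d = −0.75 · ln(1 − (4/3)·0.214286) = −0.75 · ln(0.714285) = −0.75 · (-0.336473) = 0.2524.

0.2524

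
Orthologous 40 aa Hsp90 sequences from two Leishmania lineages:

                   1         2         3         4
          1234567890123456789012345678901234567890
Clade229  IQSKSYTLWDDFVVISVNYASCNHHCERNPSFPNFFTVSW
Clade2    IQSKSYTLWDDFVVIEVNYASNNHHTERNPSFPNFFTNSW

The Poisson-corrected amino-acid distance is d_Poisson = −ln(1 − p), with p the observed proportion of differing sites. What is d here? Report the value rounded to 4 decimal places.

0.1054

Differing sites — 16:S/E; 22:C/N; 26:C/T; 38:V/N.
p = 4/40 = 0.100000.
d = −ln(1 − 0.100000) = −ln(0.900000) = 0.1054.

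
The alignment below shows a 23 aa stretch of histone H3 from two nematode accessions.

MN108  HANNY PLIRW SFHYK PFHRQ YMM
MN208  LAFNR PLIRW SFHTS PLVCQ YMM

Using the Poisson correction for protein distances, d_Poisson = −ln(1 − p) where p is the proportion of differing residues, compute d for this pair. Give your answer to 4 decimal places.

0.4274

The sequences differ at positions 1 (H/L), 3 (N/F), 5 (Y/R), 14 (Y/T), 15 (K/S), 17 (F/L), 18 (H/V), 19 (R/C).
p = 8/23 = 0.347826.
d = −ln(1 − 0.347826) = −ln(0.652174) = 0.4274.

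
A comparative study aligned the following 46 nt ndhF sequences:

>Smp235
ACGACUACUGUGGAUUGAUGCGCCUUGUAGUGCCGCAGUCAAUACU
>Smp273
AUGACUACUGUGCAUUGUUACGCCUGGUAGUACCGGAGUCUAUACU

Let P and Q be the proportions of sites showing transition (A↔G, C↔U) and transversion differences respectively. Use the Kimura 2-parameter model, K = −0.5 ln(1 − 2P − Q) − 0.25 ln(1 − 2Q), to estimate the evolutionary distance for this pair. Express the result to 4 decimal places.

Differing sites — 2:C/U (Ti); 13:G/C (Tv); 18:A/U (Tv); 20:G/A (Ti); 26:U/G (Tv); 32:G/A (Ti); 36:C/G (Tv); 41:A/U (Tv).
Of the 8 differences, 3 transitions and 5 transversions over 46 sites: P = 3/46 = 0.065217, Q = 5/46 = 0.108696.
d = −0.5·ln(0.760870) − 0.25·ln(0.782608) = −0.5·(-0.273293) − 0.25·(-0.245123) = 0.1979.

0.1979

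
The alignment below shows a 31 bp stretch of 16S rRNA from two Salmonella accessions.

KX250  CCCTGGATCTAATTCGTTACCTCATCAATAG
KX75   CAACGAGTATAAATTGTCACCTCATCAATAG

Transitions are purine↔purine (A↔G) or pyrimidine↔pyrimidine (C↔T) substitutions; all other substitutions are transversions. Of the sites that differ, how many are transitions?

Mismatches occur at site 2 (C↔A, transversion), site 3 (C↔A, transversion), site 4 (T↔C, transition), site 6 (G↔A, transition), site 7 (A↔G, transition), site 9 (C↔A, transversion), site 13 (T↔A, transversion), site 15 (C↔T, transition), site 18 (T↔C, transition).
Of the 9 differences, 5 transitions and 4 transversions, so the answer is 5.

5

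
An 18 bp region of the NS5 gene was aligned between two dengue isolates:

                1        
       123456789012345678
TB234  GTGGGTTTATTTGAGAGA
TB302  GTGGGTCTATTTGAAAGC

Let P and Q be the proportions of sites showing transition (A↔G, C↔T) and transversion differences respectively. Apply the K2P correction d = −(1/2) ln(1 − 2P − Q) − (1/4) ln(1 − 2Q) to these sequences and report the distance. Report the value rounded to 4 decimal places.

Differing sites — 7:T/C (Ti); 15:G/A (Ti); 18:A/C (Tv).
Of the 3 differences, 2 transitions and 1 transversion over 18 sites: P = 2/18 = 0.111111, Q = 1/18 = 0.055556.
d = −0.5·ln(0.722222) − 0.25·ln(0.888888) = −0.5·(-0.325423) − 0.25·(-0.117784) = 0.1922.

0.1922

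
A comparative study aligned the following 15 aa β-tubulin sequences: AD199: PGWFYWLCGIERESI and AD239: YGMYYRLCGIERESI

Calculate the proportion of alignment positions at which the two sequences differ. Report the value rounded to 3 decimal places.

Differing sites — 1:P/Y; 3:W/M; 4:F/Y; 6:W/R.
There are 4 differences over 15 sites, so p = 4/15 = 0.267.

0.267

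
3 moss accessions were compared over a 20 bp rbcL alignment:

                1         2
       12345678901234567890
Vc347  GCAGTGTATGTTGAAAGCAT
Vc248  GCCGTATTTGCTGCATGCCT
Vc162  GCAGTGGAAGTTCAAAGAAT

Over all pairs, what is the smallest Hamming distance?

Pairwise Hamming distances:
  Vc347 vs Vc248: 7
  Vc347 vs Vc162: 4
  Vc248 vs Vc162: 11
The smallest is 4, between Vc347 and Vc162.

4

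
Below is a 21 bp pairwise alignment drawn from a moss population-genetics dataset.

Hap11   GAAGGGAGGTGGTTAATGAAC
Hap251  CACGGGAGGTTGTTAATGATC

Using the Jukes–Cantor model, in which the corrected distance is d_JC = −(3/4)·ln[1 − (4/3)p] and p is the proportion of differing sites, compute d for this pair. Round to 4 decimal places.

Differing sites — 1:G/C; 3:A/C; 11:G/T; 20:A/T.
p = 4/21 = 0.190476.
d = −0.75 · ln(1 − (4/3)·0.190476) = −0.75 · ln(0.746032) = −0.75 · (-0.292987) = 0.2197.

0.2197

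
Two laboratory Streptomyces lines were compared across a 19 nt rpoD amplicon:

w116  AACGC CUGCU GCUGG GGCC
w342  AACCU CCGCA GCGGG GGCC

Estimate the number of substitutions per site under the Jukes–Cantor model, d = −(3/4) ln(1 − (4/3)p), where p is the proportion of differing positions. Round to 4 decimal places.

0.3241

Mismatches occur at site 4 (G→C), site 5 (C→U), site 7 (U→C), site 10 (U→A), site 13 (U→G).
p = 5/19 = 0.263158.
d = −0.75 · ln(1 − (4/3)·0.263158) = −0.75 · ln(0.649123) = −0.75 · (-0.432133) = 0.3241.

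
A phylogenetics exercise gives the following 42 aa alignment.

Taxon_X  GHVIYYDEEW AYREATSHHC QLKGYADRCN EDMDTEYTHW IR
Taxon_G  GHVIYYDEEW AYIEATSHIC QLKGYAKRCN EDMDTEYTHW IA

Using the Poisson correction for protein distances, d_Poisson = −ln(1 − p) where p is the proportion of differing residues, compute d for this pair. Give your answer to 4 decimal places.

Mismatches occur at site 13 (R↔I), site 19 (H↔I), site 27 (D↔K), site 42 (R↔A).
p = 4/42 = 0.095238.
d = −ln(1 − 0.095238) = −ln(0.904762) = 0.1001.

0.1001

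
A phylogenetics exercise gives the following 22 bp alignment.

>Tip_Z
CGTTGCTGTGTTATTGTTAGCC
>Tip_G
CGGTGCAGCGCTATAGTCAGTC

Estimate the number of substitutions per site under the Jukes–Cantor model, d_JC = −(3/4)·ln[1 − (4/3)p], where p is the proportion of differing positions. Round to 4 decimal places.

0.4141

The sequences differ at positions 3 (T/G), 7 (T/A), 9 (T/C), 11 (T/C), 15 (T/A), 18 (T/C), 21 (C/T).
p = 7/22 = 0.318182.
d = −0.75 · ln(1 − (4/3)·0.318182) = −0.75 · ln(0.575757) = −0.75 · (-0.552070) = 0.4141.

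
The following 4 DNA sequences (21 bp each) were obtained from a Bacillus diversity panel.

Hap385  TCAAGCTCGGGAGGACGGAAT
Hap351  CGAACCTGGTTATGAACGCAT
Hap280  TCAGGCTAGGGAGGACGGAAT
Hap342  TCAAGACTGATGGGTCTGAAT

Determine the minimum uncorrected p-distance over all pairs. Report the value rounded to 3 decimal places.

0.095

Pairwise Hamming distances:
  Hap385 vs Hap351: 10
  Hap385 vs Hap280: 2
  Hap385 vs Hap342: 8
  Hap351 vs Hap280: 11
  Hap351 vs Hap342: 13
  Hap280 vs Hap342: 9
The smallest is 2 mismatches, between Hap385 and Hap280; p = 2/21 = 0.095.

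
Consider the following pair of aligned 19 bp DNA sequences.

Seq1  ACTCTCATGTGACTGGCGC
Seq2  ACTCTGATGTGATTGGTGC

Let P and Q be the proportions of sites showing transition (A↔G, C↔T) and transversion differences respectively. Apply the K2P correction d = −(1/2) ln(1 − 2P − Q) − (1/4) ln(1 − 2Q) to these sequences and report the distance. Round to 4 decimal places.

The sequences differ at positions 6 (C/G, transversion), 13 (C/T, transition), 17 (C/T, transition).
Of the 3 differences, 2 transitions and 1 transversion over 19 sites: P = 2/19 = 0.105263, Q = 1/19 = 0.052632.
d = −0.5·ln(0.736842) − 0.25·ln(0.894736) = −0.5·(-0.305382) − 0.25·(-0.111227) = 0.1805.

0.1805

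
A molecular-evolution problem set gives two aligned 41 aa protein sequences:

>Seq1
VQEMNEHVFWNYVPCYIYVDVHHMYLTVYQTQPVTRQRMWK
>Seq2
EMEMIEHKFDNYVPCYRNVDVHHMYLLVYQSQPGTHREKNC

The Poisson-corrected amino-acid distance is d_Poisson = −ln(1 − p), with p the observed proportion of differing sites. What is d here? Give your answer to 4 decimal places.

The sequences differ at positions 1 (V/E), 2 (Q/M), 5 (N/I), 8 (V/K), 10 (W/D), 17 (I/R), 18 (Y/N), 27 (T/L), 31 (T/S), 34 (V/G), 36 (R/H), 37 (Q/R), 38 (R/E), 39 (M/K), 40 (W/N), 41 (K/C).
p = 16/41 = 0.390244.
d = −ln(1 − 0.390244) = −ln(0.609756) = 0.4947.

0.4947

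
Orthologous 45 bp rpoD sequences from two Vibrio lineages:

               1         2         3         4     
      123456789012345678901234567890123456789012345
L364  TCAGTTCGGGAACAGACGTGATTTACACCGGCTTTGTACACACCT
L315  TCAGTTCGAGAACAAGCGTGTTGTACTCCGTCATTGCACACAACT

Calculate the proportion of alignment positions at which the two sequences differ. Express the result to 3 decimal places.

Differing sites — 9:G/A; 15:G/A; 16:A/G; 21:A/T; 23:T/G; 27:A/T; 31:G/T; 33:T/A; 37:T/C; 43:C/A.
There are 10 differences over 45 sites, so p = 10/45 = 0.222.

0.222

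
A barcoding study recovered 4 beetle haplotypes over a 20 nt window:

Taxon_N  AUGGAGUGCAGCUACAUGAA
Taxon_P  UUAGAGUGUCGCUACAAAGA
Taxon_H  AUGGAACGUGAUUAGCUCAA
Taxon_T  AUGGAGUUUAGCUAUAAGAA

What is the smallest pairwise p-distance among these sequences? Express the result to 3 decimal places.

Pairwise Hamming distances:
  Taxon_N vs Taxon_P: 7
  Taxon_N vs Taxon_H: 9
  Taxon_N vs Taxon_T: 4
  Taxon_P vs Taxon_H: 12
  Taxon_P vs Taxon_T: 7
  Taxon_H vs Taxon_T: 10
The smallest is 4 mismatches, between Taxon_N and Taxon_T; p = 4/20 = 0.200.

0.200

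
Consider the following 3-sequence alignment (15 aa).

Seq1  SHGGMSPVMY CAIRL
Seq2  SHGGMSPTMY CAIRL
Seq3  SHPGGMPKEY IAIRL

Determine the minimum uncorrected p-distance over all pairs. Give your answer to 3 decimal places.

Pairwise Hamming distances:
  Seq1 vs Seq2: 1
  Seq1 vs Seq3: 6
  Seq2 vs Seq3: 6
The smallest is 1 mismatch, between Seq1 and Seq2; p = 1/15 = 0.067.

0.067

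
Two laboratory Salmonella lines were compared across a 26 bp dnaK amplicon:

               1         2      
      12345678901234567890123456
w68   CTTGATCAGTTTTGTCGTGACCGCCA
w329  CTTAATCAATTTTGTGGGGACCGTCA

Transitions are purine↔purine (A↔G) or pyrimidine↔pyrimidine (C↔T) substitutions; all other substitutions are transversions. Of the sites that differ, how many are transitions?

3

The sequences differ at positions 4 (G/A, transition), 9 (G/A, transition), 16 (C/G, transversion), 18 (T/G, transversion), 24 (C/T, transition).
Of the 5 differences, 3 transitions and 2 transversions, so the answer is 3.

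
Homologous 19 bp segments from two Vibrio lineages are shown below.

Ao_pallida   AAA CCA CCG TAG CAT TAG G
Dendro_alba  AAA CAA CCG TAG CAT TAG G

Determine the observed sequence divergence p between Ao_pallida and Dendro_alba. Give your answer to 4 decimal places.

0.0526

The sequences differ at position 5 (C/A).
There are 1 differences over 19 sites, so p = 1/19 = 0.0526.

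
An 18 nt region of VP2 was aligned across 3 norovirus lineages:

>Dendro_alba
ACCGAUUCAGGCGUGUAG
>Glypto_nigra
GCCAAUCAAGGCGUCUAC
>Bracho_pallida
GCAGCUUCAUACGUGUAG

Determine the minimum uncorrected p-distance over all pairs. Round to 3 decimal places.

Pairwise Hamming distances:
  Dendro_alba vs Glypto_nigra: 6
  Dendro_alba vs Bracho_pallida: 5
  Glypto_nigra vs Bracho_pallida: 9
The smallest is 5 mismatches, between Dendro_alba and Bracho_pallida; p = 5/18 = 0.278.

0.278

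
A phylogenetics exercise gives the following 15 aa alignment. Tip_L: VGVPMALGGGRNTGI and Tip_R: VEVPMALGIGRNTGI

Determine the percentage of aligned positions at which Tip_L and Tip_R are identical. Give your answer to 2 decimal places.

The sequences differ at positions 2 (G/E), 9 (G/I).
13 of the 15 sites match, so the percent identity is 13/15 × 100 = 86.67%.

86.67%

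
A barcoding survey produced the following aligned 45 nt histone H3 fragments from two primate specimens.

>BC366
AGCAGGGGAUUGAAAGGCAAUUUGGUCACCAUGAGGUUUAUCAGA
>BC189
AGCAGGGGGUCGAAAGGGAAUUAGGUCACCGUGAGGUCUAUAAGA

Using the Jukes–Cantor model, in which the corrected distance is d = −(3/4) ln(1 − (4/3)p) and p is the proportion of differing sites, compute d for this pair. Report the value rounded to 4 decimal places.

Differing sites — 9:A/G; 11:U/C; 18:C/G; 23:U/A; 31:A/G; 38:U/C; 42:C/A.
p = 7/45 = 0.155556.
d = −0.75 · ln(1 − (4/3)·0.155556) = −0.75 · ln(0.792592) = −0.75 · (-0.232447) = 0.1743.

0.1743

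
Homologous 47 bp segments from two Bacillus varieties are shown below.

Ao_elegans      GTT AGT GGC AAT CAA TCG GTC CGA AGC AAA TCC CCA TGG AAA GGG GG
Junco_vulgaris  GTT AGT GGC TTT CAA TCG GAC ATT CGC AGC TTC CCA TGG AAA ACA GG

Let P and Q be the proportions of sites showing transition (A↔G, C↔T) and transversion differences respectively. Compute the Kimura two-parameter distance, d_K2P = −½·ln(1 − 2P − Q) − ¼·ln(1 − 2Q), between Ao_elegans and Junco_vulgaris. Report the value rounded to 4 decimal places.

0.3452

The sequences differ at positions 10 (A/T, transversion), 11 (A/T, transversion), 20 (T/A, transversion), 22 (C/A, transversion), 23 (G/T, transversion), 24 (A/T, transversion), 25 (A/C, transversion), 29 (A/G, transition), 30 (A/C, transversion), 32 (C/T, transition), 43 (G/A, transition), 44 (G/C, transversion), 45 (G/A, transition).
Of the 13 differences, 4 transitions and 9 transversions over 47 sites: P = 4/47 = 0.085106, Q = 9/47 = 0.191489.
d = −0.5·ln(0.638299) − 0.25·ln(0.617022) = −0.5·(-0.448948) − 0.25·(-0.482851) = 0.3452.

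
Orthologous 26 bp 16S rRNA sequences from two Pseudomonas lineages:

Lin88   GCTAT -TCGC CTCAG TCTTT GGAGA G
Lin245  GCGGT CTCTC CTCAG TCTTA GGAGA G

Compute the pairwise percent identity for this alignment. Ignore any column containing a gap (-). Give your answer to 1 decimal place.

84.0%

Excluding the 1 gap column leaves 25 comparable sites.
Mismatches occur at site 3 (T→G), site 4 (A→G), site 9 (G→T), site 20 (T→A).
21 of the 25 comparable sites match, so the percent identity is 21/25 × 100 = 84.0%.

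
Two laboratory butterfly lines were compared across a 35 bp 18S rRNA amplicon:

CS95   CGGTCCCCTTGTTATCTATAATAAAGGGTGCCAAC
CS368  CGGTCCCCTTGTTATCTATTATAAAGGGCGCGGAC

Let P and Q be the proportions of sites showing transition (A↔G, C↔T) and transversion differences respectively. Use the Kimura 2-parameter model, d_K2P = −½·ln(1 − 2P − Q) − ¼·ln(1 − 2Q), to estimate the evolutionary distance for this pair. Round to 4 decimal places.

0.1244

Differing sites — 20:A/T (Tv); 29:T/C (Ti); 32:C/G (Tv); 33:A/G (Ti).
Of the 4 differences, 2 transitions and 2 transversions over 35 sites: P = 2/35 = 0.057143, Q = 2/35 = 0.057143.
d = −0.5·ln(0.828571) − 0.25·ln(0.885714) = −0.5·(-0.188053) − 0.25·(-0.121361) = 0.1244.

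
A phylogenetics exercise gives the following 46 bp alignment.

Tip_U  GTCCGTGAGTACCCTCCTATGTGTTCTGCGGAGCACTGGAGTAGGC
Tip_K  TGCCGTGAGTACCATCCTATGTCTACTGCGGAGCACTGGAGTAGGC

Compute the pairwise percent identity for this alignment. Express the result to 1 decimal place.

89.1%

Differing sites — 1:G/T; 2:T/G; 14:C/A; 23:G/C; 25:T/A.
41 of the 46 sites match, so the percent identity is 41/46 × 100 = 89.1%.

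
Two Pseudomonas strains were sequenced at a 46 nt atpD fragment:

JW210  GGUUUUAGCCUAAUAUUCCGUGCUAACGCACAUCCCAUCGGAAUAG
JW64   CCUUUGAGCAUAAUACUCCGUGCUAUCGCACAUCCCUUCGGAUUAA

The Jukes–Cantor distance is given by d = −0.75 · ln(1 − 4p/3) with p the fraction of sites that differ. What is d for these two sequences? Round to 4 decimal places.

0.2267

Differing sites — 1:G/C; 2:G/C; 6:U/G; 10:C/A; 16:U/C; 26:A/U; 37:A/U; 43:A/U; 46:G/A.
p = 9/46 = 0.195652.
d = −0.75 · ln(1 − (4/3)·0.195652) = −0.75 · ln(0.739131) = −0.75 · (-0.302280) = 0.2267.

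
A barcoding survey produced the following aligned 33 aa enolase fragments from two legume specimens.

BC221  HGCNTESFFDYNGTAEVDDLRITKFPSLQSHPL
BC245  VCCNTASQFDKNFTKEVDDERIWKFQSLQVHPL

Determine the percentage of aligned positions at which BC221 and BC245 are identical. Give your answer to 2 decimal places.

Mismatches occur at site 1 (H→V), site 2 (G→C), site 6 (E→A), site 8 (F→Q), site 11 (Y→K), site 13 (G→F), site 15 (A→K), site 20 (L→E), site 23 (T→W), site 26 (P→Q), site 30 (S→V).
22 of the 33 sites match, so the percent identity is 22/33 × 100 = 66.67%.

66.67%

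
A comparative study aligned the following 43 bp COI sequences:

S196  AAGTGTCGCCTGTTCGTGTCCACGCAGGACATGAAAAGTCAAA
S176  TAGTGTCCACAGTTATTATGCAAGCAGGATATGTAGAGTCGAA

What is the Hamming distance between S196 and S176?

Differing sites — 1:A/T; 8:G/C; 9:C/A; 11:T/A; 15:C/A; 16:G/T; 18:G/A; 20:C/G; 23:C/A; 30:C/T; 34:A/T; 36:A/G; 41:A/G.
That gives 13 mismatches out of 43 aligned sites, so the Hamming distance is 13.

13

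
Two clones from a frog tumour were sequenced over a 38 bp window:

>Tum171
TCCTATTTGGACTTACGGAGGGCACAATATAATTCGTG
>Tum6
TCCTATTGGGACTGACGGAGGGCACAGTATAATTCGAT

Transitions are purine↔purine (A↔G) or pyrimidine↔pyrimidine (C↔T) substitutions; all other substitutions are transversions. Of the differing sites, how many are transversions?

Mismatches occur at site 8 (T→G, transversion), site 14 (T→G, transversion), site 27 (A→G, transition), site 37 (T→A, transversion), site 38 (G→T, transversion).
Of the 5 differences, 1 transition and 4 transversions, so the answer is 4.

4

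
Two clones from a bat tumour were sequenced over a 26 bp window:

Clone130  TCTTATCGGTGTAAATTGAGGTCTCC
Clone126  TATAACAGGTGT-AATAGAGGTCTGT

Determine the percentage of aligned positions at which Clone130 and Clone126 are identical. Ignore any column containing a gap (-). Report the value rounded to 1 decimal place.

Excluding the 1 gap column leaves 25 comparable sites.
The sequences differ at positions 2 (C/A), 4 (T/A), 6 (T/C), 7 (C/A), 17 (T/A), 25 (C/G), 26 (C/T).
18 of the 25 comparable sites match, so the percent identity is 18/25 × 100 = 72.0%.

72.0%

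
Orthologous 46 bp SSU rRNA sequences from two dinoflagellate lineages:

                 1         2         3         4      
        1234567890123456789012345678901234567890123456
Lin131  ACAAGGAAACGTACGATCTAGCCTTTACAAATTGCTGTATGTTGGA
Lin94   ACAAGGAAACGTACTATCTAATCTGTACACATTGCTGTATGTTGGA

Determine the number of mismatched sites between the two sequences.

Differing sites — 15:G/T; 21:G/A; 22:C/T; 25:T/G; 30:A/C.
That gives 5 mismatches out of 46 aligned sites, so the Hamming distance is 5.

5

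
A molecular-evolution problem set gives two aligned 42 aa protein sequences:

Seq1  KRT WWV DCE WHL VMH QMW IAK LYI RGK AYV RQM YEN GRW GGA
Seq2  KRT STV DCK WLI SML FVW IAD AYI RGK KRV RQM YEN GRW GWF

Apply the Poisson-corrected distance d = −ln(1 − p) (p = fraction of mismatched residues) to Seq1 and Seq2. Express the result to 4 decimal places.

Mismatches occur at site 4 (W↔S), site 5 (W↔T), site 9 (E↔K), site 11 (H↔L), site 12 (L↔I), site 13 (V↔S), site 15 (H↔L), site 16 (Q↔F), site 17 (M↔V), site 21 (K↔D), site 22 (L↔A), site 28 (A↔K), site 29 (Y↔R), site 41 (G↔W), site 42 (A↔F).
p = 15/42 = 0.357143.
d = −ln(1 − 0.357143) = −ln(0.642857) = 0.4418.

0.4418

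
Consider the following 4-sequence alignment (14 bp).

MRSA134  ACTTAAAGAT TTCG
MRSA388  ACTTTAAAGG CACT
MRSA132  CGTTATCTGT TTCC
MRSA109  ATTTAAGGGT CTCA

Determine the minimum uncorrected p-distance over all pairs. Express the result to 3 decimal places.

0.357

Pairwise Hamming distances:
  MRSA134 vs MRSA388: 7
  MRSA134 vs MRSA132: 7
  MRSA134 vs MRSA109: 5
  MRSA388 vs MRSA132: 10
  MRSA388 vs MRSA109: 7
  MRSA132 vs MRSA109: 7
The smallest is 5 mismatches, between MRSA134 and MRSA109; p = 5/14 = 0.357.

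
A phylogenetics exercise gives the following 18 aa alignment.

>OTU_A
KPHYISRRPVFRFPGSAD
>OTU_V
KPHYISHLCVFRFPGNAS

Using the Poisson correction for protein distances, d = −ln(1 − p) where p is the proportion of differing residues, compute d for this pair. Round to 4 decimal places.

Differing sites — 7:R/H; 8:R/L; 9:P/C; 16:S/N; 18:D/S.
p = 5/18 = 0.277778.
d = −ln(1 − 0.277778) = −ln(0.722222) = 0.3254.

0.3254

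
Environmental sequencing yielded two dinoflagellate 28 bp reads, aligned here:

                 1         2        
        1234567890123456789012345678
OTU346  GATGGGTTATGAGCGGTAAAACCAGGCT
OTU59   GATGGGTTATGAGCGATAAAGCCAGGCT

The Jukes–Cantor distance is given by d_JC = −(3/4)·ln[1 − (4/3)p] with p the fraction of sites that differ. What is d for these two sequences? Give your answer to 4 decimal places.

0.0751

Differing sites — 16:G/A; 21:A/G.
p = 2/28 = 0.071429.
d = −0.75 · ln(1 − (4/3)·0.071429) = −0.75 · ln(0.904761) = −0.75 · (-0.100084) = 0.0751.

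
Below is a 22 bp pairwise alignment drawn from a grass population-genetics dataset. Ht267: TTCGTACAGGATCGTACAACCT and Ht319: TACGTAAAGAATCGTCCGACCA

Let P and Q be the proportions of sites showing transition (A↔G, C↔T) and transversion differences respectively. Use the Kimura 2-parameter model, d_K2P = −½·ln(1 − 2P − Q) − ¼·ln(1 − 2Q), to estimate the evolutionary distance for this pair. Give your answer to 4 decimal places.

0.3390

Differing sites — 2:T/A (Tv); 7:C/A (Tv); 10:G/A (Ti); 16:A/C (Tv); 18:A/G (Ti); 22:T/A (Tv).
Of the 6 differences, 2 transitions and 4 transversions over 22 sites: P = 2/22 = 0.090909, Q = 4/22 = 0.181818.
d = −0.5·ln(0.636364) − 0.25·ln(0.636364) = −0.5·(-0.451985) − 0.25·(-0.451985) = 0.3390.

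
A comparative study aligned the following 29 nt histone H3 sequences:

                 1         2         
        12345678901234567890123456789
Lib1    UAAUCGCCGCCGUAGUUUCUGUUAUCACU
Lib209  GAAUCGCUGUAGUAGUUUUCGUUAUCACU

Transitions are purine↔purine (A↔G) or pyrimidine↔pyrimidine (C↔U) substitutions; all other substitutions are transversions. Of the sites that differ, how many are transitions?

Mismatches occur at site 1 (U↔G, transversion), site 8 (C↔U, transition), site 10 (C↔U, transition), site 11 (C↔A, transversion), site 19 (C↔U, transition), site 20 (U↔C, transition).
Of the 6 differences, 4 transitions and 2 transversions, so the answer is 4.

4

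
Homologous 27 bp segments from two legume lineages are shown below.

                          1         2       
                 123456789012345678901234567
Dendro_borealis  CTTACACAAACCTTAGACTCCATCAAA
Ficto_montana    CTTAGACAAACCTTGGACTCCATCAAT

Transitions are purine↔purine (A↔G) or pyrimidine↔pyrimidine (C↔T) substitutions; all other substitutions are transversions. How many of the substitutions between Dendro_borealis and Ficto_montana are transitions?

1

The sequences differ at positions 5 (C/G, transversion), 15 (A/G, transition), 27 (A/T, transversion).
Of the 3 differences, 1 transition and 2 transversions, so the answer is 1.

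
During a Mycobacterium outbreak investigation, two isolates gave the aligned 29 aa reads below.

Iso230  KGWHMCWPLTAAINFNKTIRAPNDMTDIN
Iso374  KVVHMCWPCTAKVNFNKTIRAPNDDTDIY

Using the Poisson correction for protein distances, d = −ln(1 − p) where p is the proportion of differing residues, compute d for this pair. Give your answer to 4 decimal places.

0.2763

Mismatches occur at site 2 (G/V), site 3 (W/V), site 9 (L/C), site 12 (A/K), site 13 (I/V), site 25 (M/D), site 29 (N/Y).
p = 7/29 = 0.241379.
d = −ln(1 − 0.241379) = −ln(0.758621) = 0.2763.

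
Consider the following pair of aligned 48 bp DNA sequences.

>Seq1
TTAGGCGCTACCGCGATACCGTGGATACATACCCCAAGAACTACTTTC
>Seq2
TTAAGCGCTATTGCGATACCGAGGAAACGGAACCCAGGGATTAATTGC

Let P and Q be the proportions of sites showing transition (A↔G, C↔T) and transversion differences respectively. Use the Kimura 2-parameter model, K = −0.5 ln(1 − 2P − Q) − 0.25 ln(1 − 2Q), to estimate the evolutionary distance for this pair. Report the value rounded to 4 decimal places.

The sequences differ at positions 4 (G/A, transition), 11 (C/T, transition), 12 (C/T, transition), 22 (T/A, transversion), 26 (T/A, transversion), 29 (A/G, transition), 30 (T/G, transversion), 32 (C/A, transversion), 37 (A/G, transition), 39 (A/G, transition), 41 (C/T, transition), 44 (C/A, transversion), 47 (T/G, transversion).
Of the 13 differences, 7 transitions and 6 transversions over 48 sites: P = 7/48 = 0.145833, Q = 6/48 = 0.125000.
d = −0.5·ln(0.583334) − 0.25·ln(0.750000) = −0.5·(-0.538995) − 0.25·(-0.287682) = 0.3414.

0.3414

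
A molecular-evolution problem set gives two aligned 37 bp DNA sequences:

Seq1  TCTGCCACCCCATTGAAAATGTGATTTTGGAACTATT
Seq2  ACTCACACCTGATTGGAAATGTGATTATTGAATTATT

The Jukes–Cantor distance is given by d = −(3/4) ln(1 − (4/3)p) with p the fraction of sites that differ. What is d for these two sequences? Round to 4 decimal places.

Mismatches occur at site 1 (T/A), site 4 (G/C), site 5 (C/A), site 10 (C/T), site 11 (C/G), site 16 (A/G), site 27 (T/A), site 29 (G/T), site 33 (C/T).
p = 9/37 = 0.243243.
d = −0.75 · ln(1 − (4/3)·0.243243) = −0.75 · ln(0.675676) = −0.75 · (-0.392042) = 0.2940.

0.2940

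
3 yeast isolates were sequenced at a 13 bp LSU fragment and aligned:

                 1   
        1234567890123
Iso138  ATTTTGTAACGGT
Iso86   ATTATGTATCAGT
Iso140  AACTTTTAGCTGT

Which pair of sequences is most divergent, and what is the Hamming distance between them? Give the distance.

6

Pairwise Hamming distances:
  Iso138 vs Iso86: 3
  Iso138 vs Iso140: 5
  Iso86 vs Iso140: 6
The largest is 6, between Iso86 and Iso140.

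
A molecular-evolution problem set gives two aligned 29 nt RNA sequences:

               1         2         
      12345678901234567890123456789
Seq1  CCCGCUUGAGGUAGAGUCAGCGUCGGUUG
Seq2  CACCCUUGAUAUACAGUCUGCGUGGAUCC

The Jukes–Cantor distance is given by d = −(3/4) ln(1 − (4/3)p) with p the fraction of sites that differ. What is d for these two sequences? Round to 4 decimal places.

Differing sites — 2:C/A; 4:G/C; 10:G/U; 11:G/A; 14:G/C; 19:A/U; 24:C/G; 26:G/A; 28:U/C; 29:G/C.
p = 10/29 = 0.344828.
d = −0.75 · ln(1 − (4/3)·0.344828) = −0.75 · ln(0.540229) = −0.75 · (-0.615762) = 0.4618.

0.4618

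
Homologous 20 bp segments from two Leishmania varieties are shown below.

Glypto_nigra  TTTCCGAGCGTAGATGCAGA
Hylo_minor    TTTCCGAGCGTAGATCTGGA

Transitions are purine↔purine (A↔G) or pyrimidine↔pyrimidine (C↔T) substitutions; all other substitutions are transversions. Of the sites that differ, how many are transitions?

2

The sequences differ at positions 16 (G/C, transversion), 17 (C/T, transition), 18 (A/G, transition).
Of the 3 differences, 2 transitions and 1 transversion, so the answer is 2.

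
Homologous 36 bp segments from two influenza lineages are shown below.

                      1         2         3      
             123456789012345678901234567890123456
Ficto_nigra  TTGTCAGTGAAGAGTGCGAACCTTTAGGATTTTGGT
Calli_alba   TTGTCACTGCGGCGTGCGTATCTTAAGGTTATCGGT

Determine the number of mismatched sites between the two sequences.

Mismatches occur at site 7 (G→C), site 10 (A→C), site 11 (A→G), site 13 (A→C), site 19 (A→T), site 21 (C→T), site 25 (T→A), site 29 (A→T), site 31 (T→A), site 33 (T→C).
That gives 10 mismatches out of 36 aligned sites, so the Hamming distance is 10.

10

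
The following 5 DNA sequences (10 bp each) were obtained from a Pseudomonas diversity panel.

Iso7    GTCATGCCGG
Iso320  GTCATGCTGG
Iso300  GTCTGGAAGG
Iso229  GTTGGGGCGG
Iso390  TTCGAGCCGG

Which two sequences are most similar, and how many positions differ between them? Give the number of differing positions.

1

Pairwise Hamming distances:
  Iso7 vs Iso320: 1
  Iso7 vs Iso300: 4
  Iso7 vs Iso229: 4
  Iso7 vs Iso390: 3
  Iso320 vs Iso300: 4
  Iso320 vs Iso229: 5
  Iso320 vs Iso390: 4
  Iso300 vs Iso229: 4
  Iso300 vs Iso390: 5
  Iso229 vs Iso390: 4
The smallest is 1, between Iso7 and Iso320.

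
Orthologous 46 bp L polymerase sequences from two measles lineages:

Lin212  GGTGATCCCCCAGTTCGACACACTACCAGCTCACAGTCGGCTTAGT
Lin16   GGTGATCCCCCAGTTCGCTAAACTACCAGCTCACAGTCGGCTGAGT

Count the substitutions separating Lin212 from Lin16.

Differing sites — 18:A/C; 19:C/T; 21:C/A; 43:T/G.
That gives 4 mismatches out of 46 aligned sites, so the Hamming distance is 4.

4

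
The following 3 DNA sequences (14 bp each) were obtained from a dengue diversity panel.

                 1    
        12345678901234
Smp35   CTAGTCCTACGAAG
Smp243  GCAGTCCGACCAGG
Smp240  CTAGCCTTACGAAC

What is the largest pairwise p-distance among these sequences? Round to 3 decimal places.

Pairwise Hamming distances:
  Smp35 vs Smp243: 5
  Smp35 vs Smp240: 3
  Smp243 vs Smp240: 8
The largest is 8 mismatches, between Smp243 and Smp240; p = 8/14 = 0.571.

0.571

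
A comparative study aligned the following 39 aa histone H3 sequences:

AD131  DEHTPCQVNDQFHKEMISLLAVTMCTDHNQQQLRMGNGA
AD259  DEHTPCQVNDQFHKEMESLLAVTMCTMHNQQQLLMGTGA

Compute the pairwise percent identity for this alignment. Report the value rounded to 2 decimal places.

89.74%

Differing sites — 17:I/E; 27:D/M; 34:R/L; 37:N/T.
35 of the 39 sites match, so the percent identity is 35/39 × 100 = 89.74%.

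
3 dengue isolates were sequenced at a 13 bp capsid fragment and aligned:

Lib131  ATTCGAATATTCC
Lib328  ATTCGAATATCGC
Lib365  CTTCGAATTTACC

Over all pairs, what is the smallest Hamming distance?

2

Pairwise Hamming distances:
  Lib131 vs Lib328: 2
  Lib131 vs Lib365: 3
  Lib328 vs Lib365: 4
The smallest is 2, between Lib131 and Lib328.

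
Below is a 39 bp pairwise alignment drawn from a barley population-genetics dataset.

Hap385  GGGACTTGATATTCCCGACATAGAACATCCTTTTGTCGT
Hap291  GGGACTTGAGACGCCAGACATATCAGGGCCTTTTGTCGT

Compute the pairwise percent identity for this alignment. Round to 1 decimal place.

76.9%

Differing sites — 10:T/G; 12:T/C; 13:T/G; 16:C/A; 23:G/T; 24:A/C; 26:C/G; 27:A/G; 28:T/G.
30 of the 39 sites match, so the percent identity is 30/39 × 100 = 76.9%.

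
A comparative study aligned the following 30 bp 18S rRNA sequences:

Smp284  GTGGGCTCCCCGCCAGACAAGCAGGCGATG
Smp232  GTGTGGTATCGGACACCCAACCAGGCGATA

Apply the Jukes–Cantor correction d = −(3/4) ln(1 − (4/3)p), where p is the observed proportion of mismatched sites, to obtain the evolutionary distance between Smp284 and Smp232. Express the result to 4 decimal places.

The sequences differ at positions 4 (G/T), 6 (C/G), 8 (C/A), 9 (C/T), 11 (C/G), 13 (C/A), 16 (G/C), 17 (A/C), 21 (G/C), 30 (G/A).
p = 10/30 = 0.333333.
d = −0.75 · ln(1 − (4/3)·0.333333) = −0.75 · ln(0.555556) = −0.75 · (-0.587786) = 0.4408.

0.4408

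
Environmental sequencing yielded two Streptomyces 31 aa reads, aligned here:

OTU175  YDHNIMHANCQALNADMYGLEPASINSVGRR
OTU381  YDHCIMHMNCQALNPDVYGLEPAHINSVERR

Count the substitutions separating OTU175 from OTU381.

6

Mismatches occur at site 4 (N/C), site 8 (A/M), site 15 (A/P), site 17 (M/V), site 24 (S/H), site 29 (G/E).
That gives 6 mismatches out of 31 aligned sites, so the Hamming distance is 6.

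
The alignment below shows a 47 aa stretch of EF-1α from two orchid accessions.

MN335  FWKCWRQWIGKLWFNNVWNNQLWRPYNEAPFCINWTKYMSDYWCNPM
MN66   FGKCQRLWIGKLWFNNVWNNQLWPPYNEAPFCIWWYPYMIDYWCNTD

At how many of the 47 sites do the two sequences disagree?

10

Differing sites — 2:W/G; 5:W/Q; 7:Q/L; 24:R/P; 34:N/W; 36:T/Y; 37:K/P; 40:S/I; 46:P/T; 47:M/D.
That gives 10 mismatches out of 47 aligned sites, so the Hamming distance is 10.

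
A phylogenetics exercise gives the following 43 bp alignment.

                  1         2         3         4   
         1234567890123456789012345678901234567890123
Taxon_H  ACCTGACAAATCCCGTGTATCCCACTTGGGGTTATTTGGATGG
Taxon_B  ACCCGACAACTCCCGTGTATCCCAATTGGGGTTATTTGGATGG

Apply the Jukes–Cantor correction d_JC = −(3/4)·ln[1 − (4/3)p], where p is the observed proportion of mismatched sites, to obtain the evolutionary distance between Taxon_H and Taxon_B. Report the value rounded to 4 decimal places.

Mismatches occur at site 4 (T↔C), site 10 (A↔C), site 25 (C↔A).
p = 3/43 = 0.069767.
d = −0.75 · ln(1 − (4/3)·0.069767) = −0.75 · ln(0.906977) = −0.75 · (-0.097638) = 0.0732.

0.0732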